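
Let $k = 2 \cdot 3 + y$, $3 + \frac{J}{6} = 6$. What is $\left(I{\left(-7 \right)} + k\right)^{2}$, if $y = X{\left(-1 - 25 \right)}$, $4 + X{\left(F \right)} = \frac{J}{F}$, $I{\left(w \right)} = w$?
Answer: $\frac{5476}{169} \approx 32.402$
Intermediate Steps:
$J = 18$ ($J = -18 + 6 \cdot 6 = -18 + 36 = 18$)
$X{\left(F \right)} = -4 + \frac{18}{F}$
$y = - \frac{61}{13}$ ($y = -4 + \frac{18}{-1 - 25} = -4 + \frac{18}{-26} = -4 + 18 \left(- \frac{1}{26}\right) = -4 - \frac{9}{13} = - \frac{61}{13} \approx -4.6923$)
$k = \frac{17}{13}$ ($k = 2 \cdot 3 - \frac{61}{13} = 6 - \frac{61}{13} = \frac{17}{13} \approx 1.3077$)
$\left(I{\left(-7 \right)} + k\right)^{2} = \left(-7 + \frac{17}{13}\right)^{2} = \left(- \frac{74}{13}\right)^{2} = \frac{5476}{169}$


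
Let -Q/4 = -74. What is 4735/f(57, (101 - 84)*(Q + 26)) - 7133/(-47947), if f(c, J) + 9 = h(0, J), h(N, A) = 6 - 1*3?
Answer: -226986247/287682 ≈ -789.02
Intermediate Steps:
Q = 296 (Q = -4*(-74) = 296)
h(N, A) = 3 (h(N, A) = 6 - 3 = 3)
f(c, J) = -6 (f(c, J) = -9 + 3 = -6)
4735/f(57, (101 - 84)*(Q + 26)) - 7133/(-47947) = 4735/(-6) - 7133/(-47947) = 4735*(-1/6) - 7133*(-1/47947) = -4735/6 + 7133/47947 = -226986247/287682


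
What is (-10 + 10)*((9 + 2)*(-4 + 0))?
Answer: 0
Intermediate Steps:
(-10 + 10)*((9 + 2)*(-4 + 0)) = 0*(11*(-4)) = 0*(-44) = 0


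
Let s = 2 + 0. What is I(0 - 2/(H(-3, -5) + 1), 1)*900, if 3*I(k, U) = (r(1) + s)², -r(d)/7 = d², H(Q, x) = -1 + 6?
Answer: 7500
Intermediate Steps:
H(Q, x) = 5
s = 2
r(d) = -7*d²
I(k, U) = 25/3 (I(k, U) = (-7*1² + 2)²/3 = (-7*1 + 2)²/3 = (-7 + 2)²/3 = (⅓)*(-5)² = (⅓)*25 = 25/3)
I(0 - 2/(H(-3, -5) + 1), 1)*900 = (25/3)*900 = 7500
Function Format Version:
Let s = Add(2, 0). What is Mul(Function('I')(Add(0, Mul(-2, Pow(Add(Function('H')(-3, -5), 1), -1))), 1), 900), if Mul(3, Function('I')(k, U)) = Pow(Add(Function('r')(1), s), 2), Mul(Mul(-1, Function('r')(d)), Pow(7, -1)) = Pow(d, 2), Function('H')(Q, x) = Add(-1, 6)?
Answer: 7500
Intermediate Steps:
Function('H')(Q, x) = 5
s = 2
Function('r')(d) = Mul(-7, Pow(d, 2))
Function('I')(k, U) = Rational(25, 3) (Function('I')(k, U) = Mul(Rational(1, 3), Pow(Add(Mul(-7, Pow(1, 2)), 2), 2)) = Mul(Rational(1, 3), Pow(Add(Mul(-7, 1), 2), 2)) = Mul(Rational(1, 3), Pow(Add(-7, 2), 2)) = Mul(Rational(1, 3), Pow(-5, 2)) = Mul(Rational(1, 3), 25) = Rational(25, 3))
Mul(Function('I')(Add(0, Mul(-2, Pow(Add(Function('H')(-3, -5), 1), -1))), 1), 900) = Mul(Rational(25, 3), 900) = 7500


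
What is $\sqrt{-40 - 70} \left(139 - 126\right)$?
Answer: $13 i \sqrt{110} \approx 136.35 i$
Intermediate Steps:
$\sqrt{-40 - 70} \left(139 - 126\right) = \sqrt{-110} \cdot 13 = i \sqrt{110} \cdot 13 = 13 i \sqrt{110}$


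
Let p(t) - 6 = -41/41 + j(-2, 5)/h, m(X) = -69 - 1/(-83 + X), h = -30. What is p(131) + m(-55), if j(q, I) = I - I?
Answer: -8831/138 ≈ -63.993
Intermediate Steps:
j(q, I) = 0
p(t) = 5 (p(t) = 6 + (-41/41 + 0/(-30)) = 6 + (-41*1/41 + 0*(-1/30)) = 6 + (-1 + 0) = 6 - 1 = 5)
p(131) + m(-55) = 5 + (5726 - 69*(-55))/(-83 - 55) = 5 + (5726 + 3795)/(-138) = 5 - 1/138*9521 = 5 - 9521/138 = -8831/138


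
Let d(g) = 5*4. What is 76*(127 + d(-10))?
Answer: 11172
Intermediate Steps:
d(g) = 20
76*(127 + d(-10)) = 76*(127 + 20) = 76*147 = 11172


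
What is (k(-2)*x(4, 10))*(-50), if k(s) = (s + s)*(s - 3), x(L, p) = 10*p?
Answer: -100000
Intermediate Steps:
k(s) = 2*s*(-3 + s) (k(s) = (2*s)*(-3 + s) = 2*s*(-3 + s))
(k(-2)*x(4, 10))*(-50) = ((2*(-2)*(-3 - 2))*(10*10))*(-50) = ((2*(-2)*(-5))*100)*(-50) = (20*100)*(-50) = 2000*(-50) = -100000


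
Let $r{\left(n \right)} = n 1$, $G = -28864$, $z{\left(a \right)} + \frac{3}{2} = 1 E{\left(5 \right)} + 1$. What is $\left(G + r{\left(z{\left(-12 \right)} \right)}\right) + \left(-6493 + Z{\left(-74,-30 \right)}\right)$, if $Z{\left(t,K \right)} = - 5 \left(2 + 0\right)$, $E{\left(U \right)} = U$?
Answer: $- \frac{70725}{2} \approx -35363.0$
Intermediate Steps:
$Z{\left(t,K \right)} = -10$ ($Z{\left(t,K \right)} = \left(-5\right) 2 = -10$)
$z{\left(a \right)} = \frac{9}{2}$ ($z{\left(a \right)} = - \frac{3}{2} + \left(1 \cdot 5 + 1\right) = - \frac{3}{2} + \left(5 + 1\right) = - \frac{3}{2} + 6 = \frac{9}{2}$)
$r{\left(n \right)} = n$
$\left(G + r{\left(z{\left(-12 \right)} \right)}\right) + \left(-6493 + Z{\left(-74,-30 \right)}\right) = \left(-28864 + \frac{9}{2}\right) - 6503 = - \frac{57719}{2} - 6503 = - \frac{70725}{2}$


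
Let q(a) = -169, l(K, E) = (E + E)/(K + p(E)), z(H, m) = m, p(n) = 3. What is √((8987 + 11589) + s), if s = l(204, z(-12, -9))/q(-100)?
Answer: 9*√22710062/299 ≈ 143.44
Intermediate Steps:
l(K, E) = 2*E/(3 + K) (l(K, E) = (E + E)/(K + 3) = (2*E)/(3 + K) = 2*E/(3 + K))
s = 2/3887 (s = (2*(-9)/(3 + 204))/(-169) = (2*(-9)/207)*(-1/169) = (2*(-9)*(1/207))*(-1/169) = -2/23*(-1/169) = 2/3887 ≈ 0.00051454)
√((8987 + 11589) + s) = √((8987 + 11589) + 2/3887) = √(20576 + 2/3887) = √(79978914/3887) = 9*√22710062/299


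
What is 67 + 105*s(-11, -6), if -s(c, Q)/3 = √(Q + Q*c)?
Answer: 67 - 630*√15 ≈ -2373.0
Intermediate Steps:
s(c, Q) = -3*√(Q + Q*c)
67 + 105*s(-11, -6) = 67 + 105*(-3*2*√15) = 67 + 105*(-6*√15) = 67 - 630*√15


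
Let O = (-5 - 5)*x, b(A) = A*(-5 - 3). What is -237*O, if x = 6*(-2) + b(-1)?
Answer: -9480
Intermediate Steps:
b(A) = -8*A (b(A) = A*(-8) = -8*A)
x = -4 (x = 6*(-2) - 8*(-1) = -12 + 8 = -4)
O = 40 (O = (-5 - 5)*(-4) = -10*(-4) = 40)
-237*O = -237*40 = -9480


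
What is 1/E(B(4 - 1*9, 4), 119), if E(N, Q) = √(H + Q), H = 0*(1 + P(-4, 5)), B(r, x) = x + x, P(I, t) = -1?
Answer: √119/119 ≈ 0.091670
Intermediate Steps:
B(r, x) = 2*x
H = 0 (H = 0*(1 - 1) = 0*0 = 0)
E(N, Q) = √Q (E(N, Q) = √(0 + Q) = √Q)
1/E(B(4 - 1*9, 4), 119) = 1/(√119) = √119/119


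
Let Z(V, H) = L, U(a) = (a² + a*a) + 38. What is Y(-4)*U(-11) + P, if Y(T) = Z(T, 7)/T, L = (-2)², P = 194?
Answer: -86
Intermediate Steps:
U(a) = 38 + 2*a² (U(a) = (a² + a²) + 38 = 2*a² + 38 = 38 + 2*a²)
L = 4
Z(V, H) = 4
Y(T) = 4/T
Y(-4)*U(-11) + P = (4/(-4))*(38 + 2*(-11)²) + 194 = (4*(-¼))*(38 + 2*121) + 194 = -(38 + 242) + 194 = -1*280 + 194 = -280 + 194 = -86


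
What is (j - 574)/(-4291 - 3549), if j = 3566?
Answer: -187/490 ≈ -0.38163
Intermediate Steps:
(j - 574)/(-4291 - 3549) = (3566 - 574)/(-4291 - 3549) = 2992/(-7840) = 2992*(-1/7840) = -187/490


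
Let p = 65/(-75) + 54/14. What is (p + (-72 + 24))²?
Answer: 22335076/11025 ≈ 2025.9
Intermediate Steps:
p = 314/105 (p = 65*(-1/75) + 54*(1/14) = -13/15 + 27/7 = 314/105 ≈ 2.9905)
(p + (-72 + 24))² = (314/105 + (-72 + 24))² = (314/105 - 48)² = (-4726/105)² = 22335076/11025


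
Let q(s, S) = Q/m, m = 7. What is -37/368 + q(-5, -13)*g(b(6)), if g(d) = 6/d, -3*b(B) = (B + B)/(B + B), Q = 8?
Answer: -53251/2576 ≈ -20.672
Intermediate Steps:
b(B) = -⅓ (b(B) = -(B + B)/(3*(B + B)) = -2*B/(3*(2*B)) = -2*B*1/(2*B)/3 = -⅓*1 = -⅓)
q(s, S) = 8/7
-37/368 + q(-5, -13)*g(b(6)) = -37/368 + 8*(6/(-⅓))/7 = -37*1/368 + 8*(6*(-3))/7 = -37/368 + (8/7)*(-18) = -37/368 - 144/7 = -53251/2576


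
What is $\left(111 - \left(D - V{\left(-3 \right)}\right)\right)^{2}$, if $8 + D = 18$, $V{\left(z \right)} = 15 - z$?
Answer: $14161$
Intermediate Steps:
$D = 10$ ($D = -8 + 18 = 10$)
$\left(111 - \left(D - V{\left(-3 \right)}\right)\right)^{2} = \left(111 + \left(\left(15 - -3\right) - 10\right)\right)^{2} = \left(111 + \left(\left(15 + 3\right) - 10\right)\right)^{2} = \left(111 + \left(18 - 10\right)\right)^{2} = \left(111 + 8\right)^{2} = 119^{2} = 14161$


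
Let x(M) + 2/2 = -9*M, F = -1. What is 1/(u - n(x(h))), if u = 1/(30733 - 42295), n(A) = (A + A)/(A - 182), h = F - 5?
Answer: 497166/408481 ≈ 1.2171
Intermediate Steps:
h = -6 (h = -1 - 5 = -6)
x(M) = -1 - 9*M
n(A) = 2*A/(-182 + A) (n(A) = (2*A)/(-182 + A) = 2*A/(-182 + A))
u = -1/11562 (u = 1/(-11562) = -1/11562 ≈ -8.6490e-5)
1/(u - n(x(h))) = 1/(-1/11562 - 2*(-1 - 9*(-6))/(-182 + (-1 - 9*(-6)))) = 1/(-1/11562 - 2*(-1 + 54)/(-182 + (-1 + 54))) = 1/(-1/11562 - 2*53/(-182 + 53)) = 1/(-1/11562 - 2*53/(-129)) = 1/(-1/11562 - 2*53*(-1)/129) = 1/(-1/11562 - 1*(-106/129)) = 1/(-1/11562 + 106/129) = 1/(408481/497166) = 497166/408481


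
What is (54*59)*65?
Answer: 207090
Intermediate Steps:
(54*59)*65 = 3186*65 = 207090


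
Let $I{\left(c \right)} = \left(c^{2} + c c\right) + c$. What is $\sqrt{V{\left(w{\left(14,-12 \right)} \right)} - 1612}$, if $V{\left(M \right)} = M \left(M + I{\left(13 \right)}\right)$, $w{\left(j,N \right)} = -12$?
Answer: $4 i \sqrt{355} \approx 75.366 i$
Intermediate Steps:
$I{\left(c \right)} = c + 2 c^{2}$ ($I{\left(c \right)} = \left(c^{2} + c^{2}\right) + c = 2 c^{2} + c = c + 2 c^{2}$)
$V{\left(M \right)} = M \left(351 + M\right)$ ($V{\left(M \right)} = M \left(M + 13 \left(1 + 2 \cdot 13\right)\right) = M \left(M + 13 \left(1 + 26\right)\right) = M \left(M + 13 \cdot 27\right) = M \left(M + 351\right) = M \left(351 + M\right)$)
$\sqrt{V{\left(w{\left(14,-12 \right)} \right)} - 1612} = \sqrt{- 12 \left(351 - 12\right) - 1612} = \sqrt{\left(-12\right) 339 - 1612} = \sqrt{-4068 - 1612} = \sqrt{-5680} = 4 i \sqrt{355}$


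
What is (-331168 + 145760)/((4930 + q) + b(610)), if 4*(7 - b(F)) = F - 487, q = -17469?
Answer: 741632/50251 ≈ 14.759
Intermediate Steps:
b(F) = 515/4 - F/4 (b(F) = 7 - (F - 487)/4 = 7 - (-487 + F)/4 = 7 + (487/4 - F/4) = 515/4 - F/4)
(-331168 + 145760)/((4930 + q) + b(610)) = (-331168 + 145760)/((4930 - 17469) + (515/4 - ¼*610)) = -185408/(-12539 + (515/4 - 305/2)) = -185408/(-12539 - 95/4) = -185408/(-50251/4) = -185408*(-4/50251) = 741632/50251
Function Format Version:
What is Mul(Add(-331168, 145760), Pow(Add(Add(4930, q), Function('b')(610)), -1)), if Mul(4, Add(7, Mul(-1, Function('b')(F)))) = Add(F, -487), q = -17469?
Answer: Rational(741632, 50251) ≈ 14.759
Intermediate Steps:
Function('b')(F) = Add(Rational(515, 4), Mul(Rational(-1, 4), F)) (Function('b')(F) = Add(7, Mul(Rational(-1, 4), Add(F, -487))) = Add(7, Mul(Rational(-1, 4), Add(-487, F))) = Add(7, Add(Rational(487, 4), Mul(Rational(-1, 4), F))) = Add(Rational(515, 4), Mul(Rational(-1, 4), F)))
Mul(Add(-331168, 145760), Pow(Add(Add(4930, q), Function('b')(610)), -1)) = Mul(Add(-331168, 145760), Pow(Add(Add(4930, -17469), Add(Rational(515, 4), Mul(Rational(-1, 4), 610))), -1)) = Mul(-185408, Pow(Add(-12539, Add(Rational(515, 4), Rational(-305, 2))), -1)) = Mul(-185408, Pow(Add(-12539, Rational(-95, 4)), -1)) = Mul(-185408, Pow(Rational(-50251, 4), -1)) = Mul(-185408, Rational(-4, 50251)) = Rational(741632, 50251)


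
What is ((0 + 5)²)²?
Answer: 625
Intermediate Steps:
((0 + 5)²)² = (5²)² = 25² = 625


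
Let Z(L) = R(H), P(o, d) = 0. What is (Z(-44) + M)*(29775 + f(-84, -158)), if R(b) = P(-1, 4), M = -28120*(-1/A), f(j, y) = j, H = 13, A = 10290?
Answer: 27830364/343 ≈ 81138.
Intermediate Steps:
M = 2812/1029 (M = -28120/((-1*10290)) = -28120/(-10290) = -28120*(-1/10290) = 2812/1029 ≈ 2.7327)
R(b) = 0
Z(L) = 0
(Z(-44) + M)*(29775 + f(-84, -158)) = (0 + 2812/1029)*(29775 - 84) = (2812/1029)*29691 = 27830364/343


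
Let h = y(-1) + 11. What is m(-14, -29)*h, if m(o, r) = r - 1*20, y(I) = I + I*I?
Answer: -539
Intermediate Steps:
y(I) = I + I**2
m(o, r) = -20 + r (m(o, r) = r - 20 = -20 + r)
h = 11 (h = -(1 - 1) + 11 = -1*0 + 11 = 0 + 11 = 11)
m(-14, -29)*h = (-20 - 29)*11 = -49*11 = -539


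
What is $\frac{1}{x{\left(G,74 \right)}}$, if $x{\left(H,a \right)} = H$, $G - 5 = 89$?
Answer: $\frac{1}{94} \approx 0.010638$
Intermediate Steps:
$G = 94$ ($G = 5 + 89 = 94$)
$\frac{1}{x{\left(G,74 \right)}} = \frac{1}{94}$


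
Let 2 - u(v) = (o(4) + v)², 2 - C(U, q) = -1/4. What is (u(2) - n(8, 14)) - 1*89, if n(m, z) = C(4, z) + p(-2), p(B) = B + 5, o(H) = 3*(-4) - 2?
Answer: -945/4 ≈ -236.25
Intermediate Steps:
o(H) = -14 (o(H) = -12 - 2 = -14)
C(U, q) = 9/4 (C(U, q) = 2 - (-1)/4 = 2 - 1*(-¼) = 2 + ¼ = 9/4)
p(B) = 5 + B
u(v) = 2 - (-14 + v)²
n(m, z) = 21/4 (n(m, z) = 9/4 + (5 - 2) = 9/4 + 3 = 21/4)
(u(2) - n(8, 14)) - 1*89 = ((2 - (-14 + 2)²) - 1*21/4) - 1*89 = ((2 - 1*(-12)²) - 21/4) - 89 = ((2 - 1*144) - 21/4) - 89 = ((2 - 144) - 21/4) - 89 = (-142 - 21/4) - 89 = -589/4 - 89 = -945/4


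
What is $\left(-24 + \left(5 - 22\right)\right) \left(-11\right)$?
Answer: $451$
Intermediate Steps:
$\left(-24 + \left(5 - 22\right)\right) \left(-11\right) = \left(-24 - 17\right) \left(-11\right) = \left(-41\right) \left(-11\right) = 451$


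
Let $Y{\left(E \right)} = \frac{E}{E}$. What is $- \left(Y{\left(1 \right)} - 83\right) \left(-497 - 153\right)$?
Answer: $-53300$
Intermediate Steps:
$Y{\left(E \right)} = 1$
$- \left(Y{\left(1 \right)} - 83\right) \left(-497 - 153\right) = - \left(1 - 83\right) \left(-497 - 153\right) = - \left(-82\right) \left(-650\right) = \left(-1\right) 53300 = -53300$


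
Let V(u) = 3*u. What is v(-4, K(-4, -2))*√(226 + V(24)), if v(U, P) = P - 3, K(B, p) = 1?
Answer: -2*√298 ≈ -34.525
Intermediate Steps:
v(U, P) = -3 + P
v(-4, K(-4, -2))*√(226 + V(24)) = (-3 + 1)*√(226 + 3*24) = -2*√(226 + 72) = -2*√298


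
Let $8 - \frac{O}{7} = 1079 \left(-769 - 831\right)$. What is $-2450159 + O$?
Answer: $9634697$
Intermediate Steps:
$O = 12084856$ ($O = 56 - 7 \cdot 1079 \left(-769 - 831\right) = 56 - 7 \cdot 1079 \left(-1600\right) = 56 - -12084800 = 56 + 12084800 = 12084856$)
$-2450159 + O = -2450159 + 12084856 = 9634697$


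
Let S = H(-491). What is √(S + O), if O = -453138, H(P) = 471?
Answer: I*√452667 ≈ 672.81*I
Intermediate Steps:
S = 471
√(S + O) = √(471 - 453138) = √(-452667) = I*√452667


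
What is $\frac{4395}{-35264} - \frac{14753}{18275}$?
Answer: $- \frac{600568417}{644449600} \approx -0.93191$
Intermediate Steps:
$\frac{4395}{-35264} - \frac{14753}{18275} = 4395 \left(- \frac{1}{35264}\right) - \frac{14753}{18275} = - \frac{4395}{35264} - \frac{14753}{18275} = - \frac{600568417}{644449600}$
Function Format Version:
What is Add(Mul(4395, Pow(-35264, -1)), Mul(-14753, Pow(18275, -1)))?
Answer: Rational(-600568417, 644449600) ≈ -0.93191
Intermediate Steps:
Add(Mul(4395, Pow(-35264, -1)), Mul(-14753, Pow(18275, -1))) = Add(Mul(4395, Rational(-1, 35264)), Mul(-14753, Rational(1, 18275))) = Add(Rational(-4395, 35264), Rational(-14753, 18275)) = Rational(-600568417, 644449600)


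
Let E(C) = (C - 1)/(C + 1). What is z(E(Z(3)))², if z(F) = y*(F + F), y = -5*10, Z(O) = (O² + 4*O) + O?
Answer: 8464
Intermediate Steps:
Z(O) = O² + 5*O
y = -50
E(C) = (-1 + C)/(1 + C)
z(F) = -100*F (z(F) = -50*(F + F) = -100*F)
z(E(Z(3)))² = (-100*(-1 + 3*(5 + 3))/(1 + 3*(5 + 3)))² = (-100*(-1 + 3*8)/(1 + 3*8))² = (-100*(-1 + 24)/(1 + 24))² = (-100*23/25)² = (-92)² = 8464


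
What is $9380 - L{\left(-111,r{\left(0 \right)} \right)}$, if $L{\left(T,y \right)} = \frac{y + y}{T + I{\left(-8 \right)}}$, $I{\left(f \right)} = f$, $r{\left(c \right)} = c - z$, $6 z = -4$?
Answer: $\frac{3348664}{357} \approx 9380.0$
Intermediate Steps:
$z = - \frac{2}{3}$ ($z = \frac{1}{6} \left(-4\right) = - \frac{2}{3} \approx -0.66667$)
$r{\left(c \right)} = \frac{2}{3} + c$ ($r{\left(c \right)} = c - - \frac{2}{3} = c + \frac{2}{3} = \frac{2}{3} + c$)
$L{\left(T,y \right)} = \frac{2 y}{-8 + T}$ ($L{\left(T,y \right)} = \frac{y + y}{T - 8} = \frac{2 y}{-8 + T}$)
$9380 - L{\left(-111,r{\left(0 \right)} \right)} = 9380 - \frac{2 \left(\frac{2}{3} + 0\right)}{-8 - 111} = 9380 - 2 \cdot \frac{2}{3} \frac{1}{-119} = 9380 - 2 \cdot \frac{2}{3} \left(- \frac{1}{119}\right) = 9380 - - \frac{4}{357} = 9380 + \frac{4}{357} = \frac{3348664}{357}$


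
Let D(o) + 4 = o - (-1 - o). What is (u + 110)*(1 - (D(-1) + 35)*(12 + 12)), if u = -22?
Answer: -63272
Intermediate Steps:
D(o) = -3 + 2*o (D(o) = -4 + (o - (-1 - o)) = -4 + (o + (1 + o)) = -4 + (1 + 2*o) = -3 + 2*o)
(u + 110)*(1 - (D(-1) + 35)*(12 + 12)) = (-22 + 110)*(1 - ((-3 + 2*(-1)) + 35)*(12 + 12)) = 88*(1 - ((-3 - 2) + 35)*24) = 88*(1 - (-5 + 35)*24) = 88*(1 - 30*24) = 88*(1 - 1*720) = 88*(1 - 720) = 88*(-719) = -63272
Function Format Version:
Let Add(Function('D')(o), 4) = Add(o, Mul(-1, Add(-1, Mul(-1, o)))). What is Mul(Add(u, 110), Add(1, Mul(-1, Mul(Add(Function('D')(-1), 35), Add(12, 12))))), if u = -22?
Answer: -63272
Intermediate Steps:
Function('D')(o) = Add(-3, Mul(2, o)) (Function('D')(o) = Add(-4, Add(o, Mul(-1, Add(-1, Mul(-1, o))))) = Add(-4, Add(o, Add(1, o))) = Add(-4, Add(1, Mul(2, o))) = Add(-3, Mul(2, o)))
Mul(Add(u, 110), Add(1, Mul(-1, Mul(Add(Function('D')(-1), 35), Add(12, 12))))) = Mul(Add(-22, 110), Add(1, Mul(-1, Mul(Add(Add(-3, Mul(2, -1)), 35), Add(12, 12))))) = Mul(88, Add(1, Mul(-1, Mul(Add(Add(-3, -2), 35), 24)))) = Mul(88, Add(1, Mul(-1, Mul(Add(-5, 35), 24)))) = Mul(88, Add(1, Mul(-1, Mul(30, 24)))) = Mul(88, Add(1, Mul(-1, 720))) = Mul(88, Add(1, -720)) = Mul(88, -719) = -63272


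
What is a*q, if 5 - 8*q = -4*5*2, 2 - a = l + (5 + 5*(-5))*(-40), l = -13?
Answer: -35325/8 ≈ -4415.6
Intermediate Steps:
a = -785 (a = 2 - (-13 + (5 + 5*(-5))*(-40)) = 2 - (-13 + (5 - 25)*(-40)) = 2 - (-13 - 20*(-40)) = 2 - (-13 + 800) = 2 - 1*787 = 2 - 787 = -785)
q = 45/8 (q = 5/8 - (-4*5)*2/8 = 5/8 - (-5)*2/2 = 5/8 - ⅛*(-40) = 5/8 + 5 = 45/8 ≈ 5.6250)
a*q = -785*45/8 = -35325/8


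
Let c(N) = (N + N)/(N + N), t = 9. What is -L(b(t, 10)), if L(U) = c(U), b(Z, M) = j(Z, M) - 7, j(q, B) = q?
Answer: -1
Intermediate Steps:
c(N) = 1 (c(N) = (2*N)/((2*N)) = (2*N)*(1/(2*N)) = 1)
b(Z, M) = -7 + Z (b(Z, M) = Z - 7 = -7 + Z)
L(U) = 1
-L(b(t, 10)) = -1*1 = -1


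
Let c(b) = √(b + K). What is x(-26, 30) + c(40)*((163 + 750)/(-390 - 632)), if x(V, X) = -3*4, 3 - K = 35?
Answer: -12 - 913*√2/511 ≈ -14.527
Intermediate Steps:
K = -32 (K = 3 - 1*35 = 3 - 35 = -32)
x(V, X) = -12
c(b) = √(-32 + b) (c(b) = √(b - 32) = √(-32 + b))
x(-26, 30) + c(40)*((163 + 750)/(-390 - 632)) = -12 + √(-32 + 40)*((163 + 750)/(-390 - 632)) = -12 + √8*(913/(-1022)) = -12 + (2*√2)*(913*(-1/1022)) = -12 + (2*√2)*(-913/1022) = -12 - 913*√2/511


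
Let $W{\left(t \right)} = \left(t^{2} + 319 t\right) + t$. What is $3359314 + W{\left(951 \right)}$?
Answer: $4568035$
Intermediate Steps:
$W{\left(t \right)} = t^{2} + 320 t$
$3359314 + W{\left(951 \right)} = 3359314 + 951 \left(320 + 951\right) = 3359314 + 951 \cdot 1271 = 3359314 + 1208721 = 4568035$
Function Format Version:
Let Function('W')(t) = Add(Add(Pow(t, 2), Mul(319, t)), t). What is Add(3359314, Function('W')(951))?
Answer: 4568035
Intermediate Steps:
Function('W')(t) = Add(Pow(t, 2), Mul(320, t))
Add(3359314, Function('W')(951)) = Add(3359314, Mul(951, Add(320, 951))) = Add(3359314, Mul(951, 1271)) = Add(3359314, 1208721) = 4568035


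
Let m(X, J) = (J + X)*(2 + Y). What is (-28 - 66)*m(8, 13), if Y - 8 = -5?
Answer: -9870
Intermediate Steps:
Y = 3 (Y = 8 - 5 = 3)
m(X, J) = 5*J + 5*X (m(X, J) = (J + X)*(2 + 3) = (J + X)*5 = 5*J + 5*X)
(-28 - 66)*m(8, 13) = (-28 - 66)*(5*13 + 5*8) = -94*(65 + 40) = -94*105 = -9870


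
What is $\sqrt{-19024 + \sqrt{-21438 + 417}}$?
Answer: $\sqrt{-19024 + 7 i \sqrt{429}} \approx 0.5256 + 137.93 i$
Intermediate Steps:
$\sqrt{-19024 + \sqrt{-21438 + 417}} = \sqrt{-19024 + \sqrt{-21021}} = \sqrt{-19024 + 7 i \sqrt{429}}$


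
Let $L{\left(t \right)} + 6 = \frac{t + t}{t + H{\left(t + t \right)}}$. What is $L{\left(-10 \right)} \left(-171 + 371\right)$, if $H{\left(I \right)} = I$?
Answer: $- \frac{3200}{3} \approx -1066.7$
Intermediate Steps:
$L{\left(t \right)} = - \frac{16}{3}$ ($L{\left(t \right)} = -6 + \frac{t + t}{t + \left(t + t\right)} = -6 + \frac{2 t}{t + 2 t} = -6 + \frac{2 t}{3 t} = -6 + 2 t \frac{1}{3 t} = -6 + \frac{2}{3} = - \frac{16}{3}$)
$L{\left(-10 \right)} \left(-171 + 371\right) = - \frac{16 \left(-171 + 371\right)}{3} = \left(- \frac{16}{3}\right) 200 = - \frac{3200}{3}$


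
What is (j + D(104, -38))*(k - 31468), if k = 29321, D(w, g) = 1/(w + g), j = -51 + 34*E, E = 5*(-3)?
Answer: 79492675/66 ≈ 1.2044e+6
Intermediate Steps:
E = -15
j = -561 (j = -51 + 34*(-15) = -51 - 510 = -561)
D(w, g) = 1/(g + w)
(j + D(104, -38))*(k - 31468) = (-561 + 1/(-38 + 104))*(29321 - 31468) = (-561 + 1/66)*(-2147) = -37025/66*(-2147) = 79492675/66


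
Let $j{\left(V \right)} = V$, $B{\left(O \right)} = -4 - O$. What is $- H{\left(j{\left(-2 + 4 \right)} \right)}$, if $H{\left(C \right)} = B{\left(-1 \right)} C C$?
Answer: $12$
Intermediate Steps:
$H{\left(C \right)} = - 3 C^{2}$ ($H{\left(C \right)} = \left(-4 - -1\right) C C = \left(-4 + 1\right) C C = - 3 C C = - 3 C^{2}$)
$- H{\left(j{\left(-2 + 4 \right)} \right)} = - \left(-3\right) \left(-2 + 4\right)^{2} = - \left(-3\right) 2^{2} = - \left(-3\right) 4 = \left(-1\right) \left(-12\right) = 12$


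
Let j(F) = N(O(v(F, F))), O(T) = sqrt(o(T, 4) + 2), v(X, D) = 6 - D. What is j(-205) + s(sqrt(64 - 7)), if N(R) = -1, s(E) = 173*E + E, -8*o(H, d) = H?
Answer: -1 + 174*sqrt(57) ≈ 1312.7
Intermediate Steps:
o(H, d) = -H/8
O(T) = sqrt(2 - T/8) (O(T) = sqrt(-T/8 + 2) = sqrt(2 - T/8))
s(E) = 174*E
j(F) = -1
j(-205) + s(sqrt(64 - 7)) = -1 + 174*sqrt(64 - 7) = -1 + 174*sqrt(57)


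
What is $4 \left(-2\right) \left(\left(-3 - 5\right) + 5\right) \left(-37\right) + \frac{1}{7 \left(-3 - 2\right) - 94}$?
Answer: $- \frac{114553}{129} \approx -888.01$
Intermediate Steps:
$4 \left(-2\right) \left(\left(-3 - 5\right) + 5\right) \left(-37\right) + \frac{1}{7 \left(-3 - 2\right) - 94} = - 8 \left(-8 + 5\right) \left(-37\right) + \frac{1}{7 \left(-5\right) - 94} = \left(-8\right) \left(-3\right) \left(-37\right) + \frac{1}{-35 - 94} = 24 \left(-37\right) + \frac{1}{-129} = -888 - \frac{1}{129} = - \frac{114553}{129}$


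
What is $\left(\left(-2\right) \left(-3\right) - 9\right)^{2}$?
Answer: $9$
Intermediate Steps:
$\left(\left(-2\right) \left(-3\right) - 9\right)^{2} = \left(6 - 9\right)^{2} = \left(-3\right)^{2} = 9$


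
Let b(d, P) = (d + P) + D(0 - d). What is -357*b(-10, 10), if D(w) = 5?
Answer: -1785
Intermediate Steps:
b(d, P) = 5 + P + d (b(d, P) = (d + P) + 5 = (P + d) + 5 = 5 + P + d)
-357*b(-10, 10) = -357*(5 + 10 - 10) = -357*5 = -1785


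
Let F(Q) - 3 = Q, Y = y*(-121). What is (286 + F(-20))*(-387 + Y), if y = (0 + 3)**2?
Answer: -397044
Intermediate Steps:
y = 9 (y = 3**2 = 9)
Y = -1089 (Y = 9*(-121) = -1089)
F(Q) = 3 + Q
(286 + F(-20))*(-387 + Y) = (286 + (3 - 20))*(-387 - 1089) = (286 - 17)*(-1476) = 269*(-1476) = -397044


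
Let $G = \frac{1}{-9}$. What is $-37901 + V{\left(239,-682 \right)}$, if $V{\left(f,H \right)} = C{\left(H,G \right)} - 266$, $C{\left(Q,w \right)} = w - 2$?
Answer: $- \frac{343522}{9} \approx -38169.0$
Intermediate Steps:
$G = - \frac{1}{9} \approx -0.11111$
$C{\left(Q,w \right)} = -2 + w$ ($C{\left(Q,w \right)} = w - 2 = -2 + w$)
$V{\left(f,H \right)} = - \frac{2413}{9}$ ($V{\left(f,H \right)} = \left(-2 - \frac{1}{9}\right) - 266 = - \frac{19}{9} - 266 = - \frac{2413}{9}$)
$-37901 + V{\left(239,-682 \right)} = -37901 - \frac{2413}{9} = - \frac{343522}{9}$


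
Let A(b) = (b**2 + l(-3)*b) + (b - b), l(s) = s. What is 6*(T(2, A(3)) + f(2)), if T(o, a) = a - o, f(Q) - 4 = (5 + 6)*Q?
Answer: 144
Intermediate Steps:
f(Q) = 4 + 11*Q (f(Q) = 4 + (5 + 6)*Q = 4 + 11*Q)
A(b) = b**2 - 3*b (A(b) = (b**2 - 3*b) + (b - b) = (b**2 - 3*b) + 0 = b**2 - 3*b)
6*(T(2, A(3)) + f(2)) = 6*((3*(-3 + 3) - 1*2) + (4 + 11*2)) = 6*((3*0 - 2) + (4 + 22)) = 6*((0 - 2) + 26) = 6*(-2 + 26) = 6*24 = 144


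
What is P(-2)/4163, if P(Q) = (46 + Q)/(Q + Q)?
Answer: -11/4163 ≈ -0.0026423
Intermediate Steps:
P(Q) = (46 + Q)/(2*Q) (P(Q) = (46 + Q)/((2*Q)) = (46 + Q)*(1/(2*Q)) = (46 + Q)/(2*Q))
P(-2)/4163 = ((½)*(46 - 2)/(-2))/4163 = ((½)*(-½)*44)*(1/4163) = -11*1/4163 = -11/4163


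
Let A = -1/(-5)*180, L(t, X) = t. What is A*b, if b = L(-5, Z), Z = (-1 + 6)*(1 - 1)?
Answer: -180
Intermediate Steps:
Z = 0 (Z = 5*0 = 0)
b = -5
A = 36 (A = -1*(-⅕)*180 = (⅕)*180 = 36)
A*b = 36*(-5) = -180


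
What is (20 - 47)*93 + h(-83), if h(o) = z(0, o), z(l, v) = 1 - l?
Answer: -2510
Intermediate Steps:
h(o) = 1 (h(o) = 1 - 1*0 = 1 + 0 = 1)
(20 - 47)*93 + h(-83) = (20 - 47)*93 + 1 = -27*93 + 1 = -2511 + 1 = -2510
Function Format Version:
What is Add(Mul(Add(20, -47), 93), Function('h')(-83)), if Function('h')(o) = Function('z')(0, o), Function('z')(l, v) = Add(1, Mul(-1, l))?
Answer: -2510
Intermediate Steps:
Function('h')(o) = 1 (Function('h')(o) = Add(1, Mul(-1, 0)) = Add(1, 0) = 1)
Add(Mul(Add(20, -47), 93), Function('h')(-83)) = Add(Mul(Add(20, -47), 93), 1) = Add(Mul(-27, 93), 1) = Add(-2511, 1) = -2510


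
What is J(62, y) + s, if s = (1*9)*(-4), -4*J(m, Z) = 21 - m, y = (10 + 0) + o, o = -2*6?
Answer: -103/4 ≈ -25.750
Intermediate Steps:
o = -12
y = -2 (y = (10 + 0) - 12 = 10 - 12 = -2)
J(m, Z) = -21/4 + m/4 (J(m, Z) = -(21 - m)/4 = -21/4 + m/4)
s = -36 (s = 9*(-4) = -36)
J(62, y) + s = (-21/4 + (1/4)*62) - 36 = (-21/4 + 31/2) - 36 = 41/4 - 36 = -103/4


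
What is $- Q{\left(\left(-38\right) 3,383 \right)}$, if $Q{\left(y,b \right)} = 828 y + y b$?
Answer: $138054$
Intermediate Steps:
$Q{\left(y,b \right)} = 828 y + b y$
$- Q{\left(\left(-38\right) 3,383 \right)} = - \left(-38\right) 3 \left(828 + 383\right) = - \left(-114\right) 1211 = \left(-1\right) \left(-138054\right) = 138054$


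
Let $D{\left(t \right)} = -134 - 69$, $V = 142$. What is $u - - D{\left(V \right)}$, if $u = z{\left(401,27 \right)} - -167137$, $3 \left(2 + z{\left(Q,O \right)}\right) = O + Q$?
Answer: $\frac{501224}{3} \approx 1.6707 \cdot 10^{5}$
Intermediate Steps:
$z{\left(Q,O \right)} = -2 + \frac{O}{3} + \frac{Q}{3}$ ($z{\left(Q,O \right)} = -2 + \frac{O + Q}{3} = -2 + \left(\frac{O}{3} + \frac{Q}{3}\right) = -2 + \frac{O}{3} + \frac{Q}{3}$)
$u = \frac{501833}{3}$ ($u = \left(-2 + \frac{1}{3} \cdot 27 + \frac{1}{3} \cdot 401\right) - -167137 = \left(-2 + 9 + \frac{401}{3}\right) + 167137 = \frac{422}{3} + 167137 = \frac{501833}{3} \approx 1.6728 \cdot 10^{5}$)
$D{\left(t \right)} = -203$
$u - - D{\left(V \right)} = \frac{501833}{3} - \left(-1\right) \left(-203\right) = \frac{501833}{3} - 203 = \frac{501224}{3}$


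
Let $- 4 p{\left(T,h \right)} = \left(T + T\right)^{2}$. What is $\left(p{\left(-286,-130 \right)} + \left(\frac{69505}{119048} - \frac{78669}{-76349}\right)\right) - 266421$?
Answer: $- \frac{3164997805149827}{9089195752} \approx -3.4822 \cdot 10^{5}$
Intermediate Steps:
$p{\left(T,h \right)} = - T^{2}$ ($p{\left(T,h \right)} = - \frac{\left(T + T\right)^{2}}{4} = - \frac{\left(2 T\right)^{2}}{4} = - \frac{4 T^{2}}{4} = - T^{2}$)
$\left(p{\left(-286,-130 \right)} + \left(\frac{69505}{119048} - \frac{78669}{-76349}\right)\right) - 266421 = \left(- \left(-286\right)^{2} + \left(\frac{69505}{119048} - \frac{78669}{-76349}\right)\right) - 266421 = \left(\left(-1\right) 81796 + \left(69505 \cdot \frac{1}{119048} - - \frac{78669}{76349}\right)\right) - 266421 = \left(-81796 + \left(\frac{69505}{119048} + \frac{78669}{76349}\right)\right) - 266421 = \left(-81796 + \frac{14672024357}{9089195752}\right) - 266421 = - \frac{743445183706235}{9089195752} - 266421 = - \frac{3164997805149827}{9089195752}$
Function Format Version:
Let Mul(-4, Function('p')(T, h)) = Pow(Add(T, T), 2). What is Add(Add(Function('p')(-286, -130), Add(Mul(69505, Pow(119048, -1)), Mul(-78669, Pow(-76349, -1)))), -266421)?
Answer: Rational(-3164997805149827, 9089195752) ≈ -3.4822e+5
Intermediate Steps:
Function('p')(T, h) = Mul(-1, Pow(T, 2)) (Function('p')(T, h) = Mul(Rational(-1, 4), Pow(Add(T, T), 2)) = Mul(Rational(-1, 4), Pow(Mul(2, T), 2)) = Mul(Rational(-1, 4), Mul(4, Pow(T, 2))) = Mul(-1, Pow(T, 2)))
Add(Add(Function('p')(-286, -130), Add(Mul(69505, Pow(119048, -1)), Mul(-78669, Pow(-76349, -1)))), -266421) = Add(Add(Mul(-1, Pow(-286, 2)), Add(Mul(69505, Pow(119048, -1)), Mul(-78669, Pow(-76349, -1)))), -266421) = Add(Add(Mul(-1, 81796), Add(Mul(69505, Rational(1, 119048)), Mul(-78669, Rational(-1, 76349)))), -266421) = Add(Add(-81796, Add(Rational(69505, 119048), Rational(78669, 76349))), -266421) = Add(Add(-81796, Rational(14672024357, 9089195752)), -266421) = Add(Rational(-743445183706235, 9089195752), -266421) = Rational(-3164997805149827, 9089195752)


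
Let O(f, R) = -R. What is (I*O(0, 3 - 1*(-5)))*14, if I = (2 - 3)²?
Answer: -112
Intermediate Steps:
I = 1 (I = (-1)² = 1)
(I*O(0, 3 - 1*(-5)))*14 = (1*(-(3 - 1*(-5))))*14 = (1*(-(3 + 5)))*14 = (1*(-1*8))*14 = (1*(-8))*14 = -8*14 = -112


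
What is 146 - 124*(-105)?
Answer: 13166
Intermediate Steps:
146 - 124*(-105) = 146 + 13020 = 13166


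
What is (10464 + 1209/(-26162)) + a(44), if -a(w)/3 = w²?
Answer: 121809063/26162 ≈ 4656.0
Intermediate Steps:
a(w) = -3*w²
(10464 + 1209/(-26162)) + a(44) = (10464 + 1209/(-26162)) - 3*44² = (10464 + 1209*(-1/26162)) - 3*1936 = (10464 - 1209/26162) - 5808 = 273757959/26162 - 5808 = 121809063/26162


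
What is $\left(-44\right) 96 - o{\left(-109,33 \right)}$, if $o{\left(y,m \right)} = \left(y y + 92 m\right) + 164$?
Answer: $-19305$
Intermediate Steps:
$o{\left(y,m \right)} = 164 + y^{2} + 92 m$ ($o{\left(y,m \right)} = \left(y^{2} + 92 m\right) + 164 = 164 + y^{2} + 92 m$)
$\left(-44\right) 96 - o{\left(-109,33 \right)} = \left(-44\right) 96 - \left(164 + \left(-109\right)^{2} + 92 \cdot 33\right) = -4224 - \left(164 + 11881 + 3036\right) = -4224 - 15081 = -19305$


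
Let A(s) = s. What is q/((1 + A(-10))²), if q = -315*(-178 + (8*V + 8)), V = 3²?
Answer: 3430/9 ≈ 381.11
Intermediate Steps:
V = 9
q = 30870 (q = -315*(-178 + (8*9 + 8)) = -315*(-178 + (72 + 8)) = -315*(-178 + 80) = -315*(-98) = 30870)
q/((1 + A(-10))²) = 30870/((1 - 10)²) = 30870/((-9)²) = 30870/81 = 30870*(1/81) = 3430/9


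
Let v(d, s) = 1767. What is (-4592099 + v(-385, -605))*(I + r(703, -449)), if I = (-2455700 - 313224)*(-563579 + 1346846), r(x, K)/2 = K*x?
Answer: 9955546129414612664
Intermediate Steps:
r(x, K) = 2*K*x (r(x, K) = 2*(K*x) = 2*K*x)
I = -2168806794708 (I = -2768924*783267 = -2168806794708)
(-4592099 + v(-385, -605))*(I + r(703, -449)) = (-4592099 + 1767)*(-2168806794708 + 2*(-449)*703) = -4590332*(-2168806794708 - 631294) = -4590332*(-2168807426002) = 9955546129414612664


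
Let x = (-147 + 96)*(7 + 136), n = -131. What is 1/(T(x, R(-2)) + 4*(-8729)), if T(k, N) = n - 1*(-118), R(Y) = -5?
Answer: -1/34929 ≈ -2.8629e-5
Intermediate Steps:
x = -7293 (x = -51*143 = -7293)
T(k, N) = -13 (T(k, N) = -131 - 1*(-118) = -131 + 118 = -13)
1/(T(x, R(-2)) + 4*(-8729)) = 1/(-13 + 4*(-8729)) = 1/(-13 - 34916) = 1/(-34929) = -1/34929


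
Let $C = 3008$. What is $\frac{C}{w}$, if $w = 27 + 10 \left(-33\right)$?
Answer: $- \frac{3008}{303} \approx -9.9274$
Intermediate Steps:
$w = -303$ ($w = 27 - 330 = -303$)
$\frac{C}{w} = \frac{3008}{-303} = 3008 \left(- \frac{1}{303}\right) = - \frac{3008}{303}$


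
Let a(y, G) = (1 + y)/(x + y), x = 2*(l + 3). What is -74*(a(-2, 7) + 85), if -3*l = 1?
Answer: -31339/5 ≈ -6267.8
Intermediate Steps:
l = -⅓ (l = -⅓*1 = -⅓ ≈ -0.33333)
x = 16/3 (x = 2*(-⅓ + 3) = 2*(8/3) = 16/3 ≈ 5.3333)
a(y, G) = (1 + y)/(16/3 + y)
-74*(a(-2, 7) + 85) = -74*(3*(1 - 2)/(16 + 3*(-2)) + 85) = -74*(3*(-1)/(16 - 6) + 85) = -74*(3*(-1)/10 + 85) = -74*(3*(⅒)*(-1) + 85) = -74*(-3/10 + 85) = -74*847/10 = -31339/5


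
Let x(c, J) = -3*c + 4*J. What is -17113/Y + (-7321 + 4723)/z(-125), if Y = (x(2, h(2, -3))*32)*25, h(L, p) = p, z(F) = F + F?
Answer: 833789/72000 ≈ 11.580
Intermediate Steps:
z(F) = 2*F
Y = -14400 (Y = ((-3*2 + 4*(-3))*32)*25 = ((-6 - 12)*32)*25 = -18*32*25 = -576*25 = -14400)
-17113/Y + (-7321 + 4723)/z(-125) = -17113/(-14400) + (-7321 + 4723)/((2*(-125))) = -17113*(-1/14400) - 2598/(-250) = 17113/14400 - 2598*(-1/250) = 17113/14400 + 1299/125 = 833789/72000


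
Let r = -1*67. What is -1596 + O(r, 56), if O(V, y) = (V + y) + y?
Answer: -1551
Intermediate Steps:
r = -67
O(V, y) = V + 2*y
-1596 + O(r, 56) = -1596 + (-67 + 2*56) = -1596 + (-67 + 112) = -1596 + 45 = -1551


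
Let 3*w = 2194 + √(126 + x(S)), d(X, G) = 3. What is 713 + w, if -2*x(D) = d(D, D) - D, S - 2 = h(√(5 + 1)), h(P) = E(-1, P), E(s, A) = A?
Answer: 4333/3 + √(502 + 2*√6)/6 ≈ 1448.1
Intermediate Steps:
h(P) = P
S = 2 + √6 (S = 2 + √(5 + 1) = 2 + √6 ≈ 4.4495)
x(D) = -3/2 + D/2 (x(D) = -(3 - D)/2 = -3/2 + D/2)
w = 2194/3 + √(251/2 + √6/2)/3 (w = (2194 + √(126 + (-3/2 + (2 + √6)/2)))/3 = (2194 + √(126 + (-3/2 + (1 + √6/2))))/3 = (2194 + √(126 + (-½ + √6/2)))/3 = (2194 + √(251/2 + √6/2))/3 = 2194/3 + √(251/2 + √6/2)/3 ≈ 735.09)
713 + w = 713 + (2194/3 + √(502 + 2*√6)/6) = 4333/3 + √(502 + 2*√6)/6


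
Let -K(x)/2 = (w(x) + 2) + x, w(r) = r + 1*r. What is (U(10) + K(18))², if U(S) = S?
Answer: 10404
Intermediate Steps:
w(r) = 2*r (w(r) = r + r = 2*r)
K(x) = -4 - 6*x (K(x) = -2*((2*x + 2) + x) = -2*((2 + 2*x) + x) = -2*(2 + 3*x) = -4 - 6*x)
(U(10) + K(18))² = (10 + (-4 - 6*18))² = (10 + (-4 - 108))² = (10 - 112)² = (-102)² = 10404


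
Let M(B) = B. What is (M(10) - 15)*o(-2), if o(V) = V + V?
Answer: 20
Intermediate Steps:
o(V) = 2*V
(M(10) - 15)*o(-2) = (10 - 15)*(2*(-2)) = -5*(-4) = 20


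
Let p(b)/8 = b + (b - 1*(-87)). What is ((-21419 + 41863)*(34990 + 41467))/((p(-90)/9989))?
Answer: -3903418781003/186 ≈ -2.0986e+10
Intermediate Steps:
p(b) = 696 + 16*b (p(b) = 8*(b + (b - 1*(-87))) = 8*(b + (b + 87)) = 8*(b + (87 + b)) = 8*(87 + 2*b) = 696 + 16*b)
((-21419 + 41863)*(34990 + 41467))/((p(-90)/9989)) = ((-21419 + 41863)*(34990 + 41467))/(((696 + 16*(-90))/9989)) = (20444*76457)/(((696 - 1440)*(1/9989))) = 1563086908/((-744*1/9989)) = 1563086908/(-744/9989) = 1563086908*(-9989/744) = -3903418781003/186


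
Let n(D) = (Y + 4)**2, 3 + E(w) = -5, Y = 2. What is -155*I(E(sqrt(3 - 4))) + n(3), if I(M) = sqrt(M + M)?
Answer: 36 - 620*I ≈ 36.0 - 620.0*I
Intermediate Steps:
E(w) = -8 (E(w) = -3 - 5 = -8)
n(D) = 36 (n(D) = (2 + 4)**2 = 6**2 = 36)
I(M) = sqrt(2)*sqrt(M) (I(M) = sqrt(2*M) = sqrt(2)*sqrt(M))
-155*I(E(sqrt(3 - 4))) + n(3) = -155*sqrt(2)*sqrt(-8) + 36 = -155*sqrt(2)*2*I*sqrt(2) + 36 = -620*I + 36 = 36 - 620*I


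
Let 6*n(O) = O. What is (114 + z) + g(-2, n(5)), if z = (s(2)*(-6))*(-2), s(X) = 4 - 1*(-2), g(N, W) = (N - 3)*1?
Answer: 181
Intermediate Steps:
n(O) = O/6
g(N, W) = -3 + N (g(N, W) = (-3 + N)*1 = -3 + N)
s(X) = 6 (s(X) = 4 + 2 = 6)
z = 72 (z = (6*(-6))*(-2) = -36*(-2) = 72)
(114 + z) + g(-2, n(5)) = (114 + 72) + (-3 - 2) = 186 - 5 = 181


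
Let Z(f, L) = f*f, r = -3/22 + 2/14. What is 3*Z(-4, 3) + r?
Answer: 7393/154 ≈ 48.006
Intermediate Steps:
r = 1/154 (r = -3*1/22 + 2*(1/14) = -3/22 + 1/7 = 1/154 ≈ 0.0064935)
Z(f, L) = f**2
3*Z(-4, 3) + r = 3*(-4)**2 + 1/154 = 3*16 + 1/154 = 48 + 1/154 = 7393/154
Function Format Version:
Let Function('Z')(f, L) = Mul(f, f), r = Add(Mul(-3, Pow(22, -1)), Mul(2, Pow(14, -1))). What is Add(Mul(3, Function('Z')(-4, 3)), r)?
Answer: Rational(7393, 154) ≈ 48.006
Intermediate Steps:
r = Rational(1, 154) (r = Add(Mul(-3, Rational(1, 22)), Mul(2, Rational(1, 14))) = Add(Rational(-3, 22), Rational(1, 7)) = Rational(1, 154) ≈ 0.0064935)
Function('Z')(f, L) = Pow(f, 2)
Add(Mul(3, Function('Z')(-4, 3)), r) = Add(Mul(3, Pow(-4, 2)), Rational(1, 154)) = Add(Mul(3, 16), Rational(1, 154)) = Add(48, Rational(1, 154)) = Rational(7393, 154)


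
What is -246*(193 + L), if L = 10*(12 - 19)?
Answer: -30258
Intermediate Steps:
L = -70 (L = 10*(-7) = -70)
-246*(193 + L) = -246*(193 - 70) = -246*123 = -30258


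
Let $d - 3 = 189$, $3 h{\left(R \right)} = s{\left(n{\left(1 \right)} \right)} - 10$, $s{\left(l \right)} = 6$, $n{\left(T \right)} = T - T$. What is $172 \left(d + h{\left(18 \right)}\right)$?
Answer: $\frac{98384}{3} \approx 32795.0$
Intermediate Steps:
$n{\left(T \right)} = 0$
$h{\left(R \right)} = - \frac{4}{3}$ ($h{\left(R \right)} = \frac{6 - 10}{3} = \frac{1}{3} \left(-4\right) = - \frac{4}{3}$)
$d = 192$ ($d = 3 + 189 = 192$)
$172 \left(d + h{\left(18 \right)}\right) = 172 \left(192 - \frac{4}{3}\right) = 172 \cdot \frac{572}{3} = \frac{98384}{3}$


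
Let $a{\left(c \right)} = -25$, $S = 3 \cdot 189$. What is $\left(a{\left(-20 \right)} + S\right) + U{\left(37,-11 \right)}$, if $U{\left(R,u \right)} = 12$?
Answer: $554$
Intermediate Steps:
$S = 567$
$\left(a{\left(-20 \right)} + S\right) + U{\left(37,-11 \right)} = \left(-25 + 567\right) + 12 = 542 + 12 = 554$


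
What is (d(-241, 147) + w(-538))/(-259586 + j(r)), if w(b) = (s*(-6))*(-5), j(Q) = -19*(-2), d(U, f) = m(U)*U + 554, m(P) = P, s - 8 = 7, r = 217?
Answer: -19695/86516 ≈ -0.22765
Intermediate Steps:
s = 15 (s = 8 + 7 = 15)
d(U, f) = 554 + U² (d(U, f) = U*U + 554 = U² + 554 = 554 + U²)
j(Q) = 38
w(b) = 450 (w(b) = (15*(-6))*(-5) = -90*(-5) = 450)
(d(-241, 147) + w(-538))/(-259586 + j(r)) = ((554 + (-241)²) + 450)/(-259586 + 38) = ((554 + 58081) + 450)/(-259548) = (58635 + 450)*(-1/259548) = 59085*(-1/259548) = -19695/86516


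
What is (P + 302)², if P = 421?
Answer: 522729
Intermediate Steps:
(P + 302)² = (421 + 302)² = 723² = 522729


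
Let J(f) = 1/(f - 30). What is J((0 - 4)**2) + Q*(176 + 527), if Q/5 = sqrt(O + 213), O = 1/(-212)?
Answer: -1/14 + 3515*sqrt(2393215)/106 ≈ 51299.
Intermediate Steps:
O = -1/212 ≈ -0.0047170
J(f) = 1/(-30 + f)
Q = 5*sqrt(2393215)/106 (Q = 5*sqrt(-1/212 + 213) = 5*sqrt(45155/212) = 5*(sqrt(2393215)/106) = 5*sqrt(2393215)/106 ≈ 72.972)
J((0 - 4)**2) + Q*(176 + 527) = 1/(-30 + (0 - 4)**2) + (5*sqrt(2393215)/106)*(176 + 527) = 1/(-30 + (-4)**2) + (5*sqrt(2393215)/106)*703 = 1/(-30 + 16) + 3515*sqrt(2393215)/106 = 1/(-14) + 3515*sqrt(2393215)/106 = -1/14 + 3515*sqrt(2393215)/106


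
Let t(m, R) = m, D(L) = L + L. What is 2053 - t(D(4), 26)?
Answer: 2045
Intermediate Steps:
D(L) = 2*L
2053 - t(D(4), 26) = 2053 - 2*4 = 2053 - 1*8 = 2053 - 8 = 2045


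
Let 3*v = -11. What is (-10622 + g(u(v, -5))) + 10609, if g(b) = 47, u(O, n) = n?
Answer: 34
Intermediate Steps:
v = -11/3 (v = (1/3)*(-11) = -11/3 ≈ -3.6667)
(-10622 + g(u(v, -5))) + 10609 = (-10622 + 47) + 10609 = -10575 + 10609 = 34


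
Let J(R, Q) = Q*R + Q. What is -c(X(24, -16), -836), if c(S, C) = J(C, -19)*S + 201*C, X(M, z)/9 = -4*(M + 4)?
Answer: 16159956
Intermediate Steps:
J(R, Q) = Q + Q*R
X(M, z) = -144 - 36*M (X(M, z) = 9*(-4*(M + 4)) = 9*(-4*(4 + M)) = 9*(-16 - 4*M) = -144 - 36*M)
c(S, C) = 201*C + S*(-19 - 19*C) (c(S, C) = (-19*(1 + C))*S + 201*C = (-19 - 19*C)*S + 201*C = S*(-19 - 19*C) + 201*C = 201*C + S*(-19 - 19*C))
-c(X(24, -16), -836) = -(201*(-836) - 19*(-144 - 36*24)*(1 - 836)) = -(-168036 - 19*(-144 - 864)*(-835)) = -(-168036 - 19*(-1008)*(-835)) = -(-168036 - 15991920) = -1*(-16159956) = 16159956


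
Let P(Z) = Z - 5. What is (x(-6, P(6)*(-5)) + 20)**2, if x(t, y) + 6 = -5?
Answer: 81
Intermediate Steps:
P(Z) = -5 + Z
x(t, y) = -11 (x(t, y) = -6 - 5 = -11)
(x(-6, P(6)*(-5)) + 20)**2 = (-11 + 20)**2 = 9**2 = 81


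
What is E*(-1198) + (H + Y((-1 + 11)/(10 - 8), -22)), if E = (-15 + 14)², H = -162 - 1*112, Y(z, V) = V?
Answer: -1494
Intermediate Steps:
H = -274 (H = -162 - 112 = -274)
E = 1 (E = (-1)² = 1)
E*(-1198) + (H + Y((-1 + 11)/(10 - 8), -22)) = 1*(-1198) + (-274 - 22) = -1198 - 296 = -1494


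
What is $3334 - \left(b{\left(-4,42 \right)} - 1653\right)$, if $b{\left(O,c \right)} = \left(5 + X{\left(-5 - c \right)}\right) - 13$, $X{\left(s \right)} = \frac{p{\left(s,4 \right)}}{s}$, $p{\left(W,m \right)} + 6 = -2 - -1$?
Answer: $\frac{234758}{47} \approx 4994.9$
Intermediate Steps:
$p{\left(W,m \right)} = -7$ ($p{\left(W,m \right)} = -6 - 1 = -7$)
$X{\left(s \right)} = - \frac{7}{s}$
$b{\left(O,c \right)} = -8 - \frac{7}{-5 - c}$ ($b{\left(O,c \right)} = \left(5 - \frac{7}{-5 - c}\right) - 13 = -8 - \frac{7}{-5 - c}$)
$3334 - \left(b{\left(-4,42 \right)} - 1653\right) = 3334 - \left(\frac{-33 - 336}{5 + 42} - 1653\right) = 3334 - \left(\frac{-33 - 336}{47} - 1653\right) = 3334 - \left(\frac{1}{47} \left(-369\right) - 1653\right) = 3334 - \left(- \frac{369}{47} - 1653\right) = 3334 - - \frac{78060}{47} = 3334 + \frac{78060}{47} = \frac{234758}{47}$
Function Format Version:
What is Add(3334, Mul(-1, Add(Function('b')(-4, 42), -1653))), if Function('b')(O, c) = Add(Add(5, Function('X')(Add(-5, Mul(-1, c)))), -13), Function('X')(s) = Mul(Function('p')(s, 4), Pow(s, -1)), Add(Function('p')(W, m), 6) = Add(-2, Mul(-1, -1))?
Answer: Rational(234758, 47) ≈ 4994.9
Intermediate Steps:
Function('p')(W, m) = -7 (Function('p')(W, m) = Add(-6, Add(-2, Mul(-1, -1))) = Add(-6, Add(-2, 1)) = Add(-6, -1) = -7)
Function('X')(s) = Mul(-7, Pow(s, -1))
Function('b')(O, c) = Add(-8, Mul(-7, Pow(Add(-5, Mul(-1, c)), -1))) (Function('b')(O, c) = Add(Add(5, Mul(-7, Pow(Add(-5, Mul(-1, c)), -1))), -13) = Add(-8, Mul(-7, Pow(Add(-5, Mul(-1, c)), -1))))
Add(3334, Mul(-1, Add(Function('b')(-4, 42), -1653))) = Add(3334, Mul(-1, Add(Mul(Pow(Add(5, 42), -1), Add(-33, Mul(-8, 42))), -1653))) = Add(3334, Mul(-1, Add(Mul(Pow(47, -1), Add(-33, -336)), -1653))) = Add(3334, Mul(-1, Add(Mul(Rational(1, 47), -369), -1653))) = Add(3334, Mul(-1, Add(Rational(-369, 47), -1653))) = Add(3334, Mul(-1, Rational(-78060, 47))) = Add(3334, Rational(78060, 47)) = Rational(234758, 47)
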